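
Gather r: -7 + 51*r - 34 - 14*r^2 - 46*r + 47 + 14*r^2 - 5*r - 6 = 0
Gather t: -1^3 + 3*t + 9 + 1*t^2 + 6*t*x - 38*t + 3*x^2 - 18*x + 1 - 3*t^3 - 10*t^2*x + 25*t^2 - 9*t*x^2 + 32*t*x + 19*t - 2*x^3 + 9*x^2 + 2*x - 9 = -3*t^3 + t^2*(26 - 10*x) + t*(-9*x^2 + 38*x - 16) - 2*x^3 + 12*x^2 - 16*x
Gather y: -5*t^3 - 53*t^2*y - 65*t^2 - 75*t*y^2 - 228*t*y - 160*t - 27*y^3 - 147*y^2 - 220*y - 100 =-5*t^3 - 65*t^2 - 160*t - 27*y^3 + y^2*(-75*t - 147) + y*(-53*t^2 - 228*t - 220) - 100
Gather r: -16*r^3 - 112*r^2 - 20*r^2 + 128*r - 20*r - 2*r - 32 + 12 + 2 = -16*r^3 - 132*r^2 + 106*r - 18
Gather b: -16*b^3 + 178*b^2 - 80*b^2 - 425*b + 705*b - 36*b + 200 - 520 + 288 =-16*b^3 + 98*b^2 + 244*b - 32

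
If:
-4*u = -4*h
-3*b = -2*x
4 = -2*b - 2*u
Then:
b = 2*x/3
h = -2*x/3 - 2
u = -2*x/3 - 2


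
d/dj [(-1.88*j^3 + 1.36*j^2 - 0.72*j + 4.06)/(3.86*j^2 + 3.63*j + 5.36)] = (-7.2568*j^4 - 13.6488*j^3 - 22.5144*j^2 - 16.764*j - 18.597)/(14.8996*j^4 + 28.0236*j^3 + 54.5561*j^2 + 38.9136*j + 28.7296)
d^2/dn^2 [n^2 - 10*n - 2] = 2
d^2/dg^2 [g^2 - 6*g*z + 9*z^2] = 2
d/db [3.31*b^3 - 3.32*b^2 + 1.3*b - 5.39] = 9.93*b^2 - 6.64*b + 1.3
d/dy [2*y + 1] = 2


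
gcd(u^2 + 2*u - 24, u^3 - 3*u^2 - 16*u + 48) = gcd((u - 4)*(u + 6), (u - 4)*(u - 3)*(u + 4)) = u - 4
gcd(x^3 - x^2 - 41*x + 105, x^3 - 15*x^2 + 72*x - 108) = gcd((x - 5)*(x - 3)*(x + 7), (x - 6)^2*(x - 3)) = x - 3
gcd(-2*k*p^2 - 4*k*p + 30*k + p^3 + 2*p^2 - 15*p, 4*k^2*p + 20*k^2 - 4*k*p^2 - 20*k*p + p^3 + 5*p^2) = -2*k*p - 10*k + p^2 + 5*p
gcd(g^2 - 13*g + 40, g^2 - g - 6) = 1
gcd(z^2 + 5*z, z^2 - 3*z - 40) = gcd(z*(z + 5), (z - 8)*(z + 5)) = z + 5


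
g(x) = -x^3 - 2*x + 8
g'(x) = -3*x^2 - 2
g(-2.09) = 21.31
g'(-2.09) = -15.10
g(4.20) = -74.49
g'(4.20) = -54.92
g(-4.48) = 106.88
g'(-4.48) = -62.21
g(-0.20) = 8.41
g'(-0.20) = -2.12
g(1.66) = 0.11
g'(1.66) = -10.27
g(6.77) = -315.83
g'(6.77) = -139.50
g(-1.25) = 12.45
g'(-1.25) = -6.69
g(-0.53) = 9.21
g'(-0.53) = -2.84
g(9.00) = -739.00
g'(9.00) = -245.00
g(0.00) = 8.00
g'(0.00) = -2.00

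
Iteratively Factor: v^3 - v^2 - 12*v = (v + 3)*(v^2 - 4*v) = (v - 4)*(v + 3)*(v)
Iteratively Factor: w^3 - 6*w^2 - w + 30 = (w - 5)*(w^2 - w - 6) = (w - 5)*(w + 2)*(w - 3)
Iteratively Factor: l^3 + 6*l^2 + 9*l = (l)*(l^2 + 6*l + 9) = l*(l + 3)*(l + 3)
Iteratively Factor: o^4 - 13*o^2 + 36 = (o - 2)*(o^3 + 2*o^2 - 9*o - 18) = (o - 2)*(o + 2)*(o^2 - 9) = (o - 3)*(o - 2)*(o + 2)*(o + 3)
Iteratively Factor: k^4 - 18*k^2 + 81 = (k - 3)*(k^3 + 3*k^2 - 9*k - 27) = (k - 3)^2*(k^2 + 6*k + 9) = (k - 3)^2*(k + 3)*(k + 3)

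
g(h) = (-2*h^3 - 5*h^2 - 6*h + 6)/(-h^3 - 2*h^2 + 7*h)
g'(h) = (-6*h^2 - 10*h - 6)/(-h^3 - 2*h^2 + 7*h) + (3*h^2 + 4*h - 7)*(-2*h^3 - 5*h^2 - 6*h + 6)/(-h^3 - 2*h^2 + 7*h)^2 = (-h^4 - 40*h^3 - 29*h^2 + 24*h - 42)/(h^2*(h^4 + 4*h^3 - 10*h^2 - 28*h + 49))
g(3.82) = 3.46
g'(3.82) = -0.83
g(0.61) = 0.01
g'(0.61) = -4.35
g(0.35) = 1.48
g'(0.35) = -8.32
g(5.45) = 2.72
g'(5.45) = -0.24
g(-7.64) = 2.36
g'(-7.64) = 0.16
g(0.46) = 0.74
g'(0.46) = -5.63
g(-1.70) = -0.91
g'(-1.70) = 0.13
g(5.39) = 2.74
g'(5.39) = -0.25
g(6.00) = 2.61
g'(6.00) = -0.18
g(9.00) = 2.31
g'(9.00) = -0.06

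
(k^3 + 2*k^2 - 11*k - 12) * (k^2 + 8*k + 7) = k^5 + 10*k^4 + 12*k^3 - 86*k^2 - 173*k - 84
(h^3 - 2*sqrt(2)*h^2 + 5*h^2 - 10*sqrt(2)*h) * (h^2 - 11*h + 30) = h^5 - 6*h^4 - 2*sqrt(2)*h^4 - 25*h^3 + 12*sqrt(2)*h^3 + 50*sqrt(2)*h^2 + 150*h^2 - 300*sqrt(2)*h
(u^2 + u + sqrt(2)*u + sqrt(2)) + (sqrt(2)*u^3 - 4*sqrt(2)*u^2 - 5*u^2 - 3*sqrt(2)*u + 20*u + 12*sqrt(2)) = sqrt(2)*u^3 - 4*sqrt(2)*u^2 - 4*u^2 - 2*sqrt(2)*u + 21*u + 13*sqrt(2)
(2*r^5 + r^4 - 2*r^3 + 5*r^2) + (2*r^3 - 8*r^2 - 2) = 2*r^5 + r^4 - 3*r^2 - 2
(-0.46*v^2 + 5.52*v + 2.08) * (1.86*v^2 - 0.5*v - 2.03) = -0.8556*v^4 + 10.4972*v^3 + 2.0426*v^2 - 12.2456*v - 4.2224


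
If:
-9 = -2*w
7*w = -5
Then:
No Solution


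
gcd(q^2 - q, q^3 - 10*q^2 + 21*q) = q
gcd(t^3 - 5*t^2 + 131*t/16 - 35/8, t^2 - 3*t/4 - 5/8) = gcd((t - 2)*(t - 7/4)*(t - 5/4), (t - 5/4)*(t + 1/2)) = t - 5/4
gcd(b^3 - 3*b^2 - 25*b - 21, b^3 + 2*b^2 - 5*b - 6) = b^2 + 4*b + 3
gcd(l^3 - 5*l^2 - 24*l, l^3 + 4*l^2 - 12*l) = l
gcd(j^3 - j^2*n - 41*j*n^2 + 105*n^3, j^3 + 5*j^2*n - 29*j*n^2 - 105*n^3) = j^2 + 2*j*n - 35*n^2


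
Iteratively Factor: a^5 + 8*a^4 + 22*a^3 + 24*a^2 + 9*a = (a + 3)*(a^4 + 5*a^3 + 7*a^2 + 3*a) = a*(a + 3)*(a^3 + 5*a^2 + 7*a + 3) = a*(a + 1)*(a + 3)*(a^2 + 4*a + 3) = a*(a + 1)*(a + 3)^2*(a + 1)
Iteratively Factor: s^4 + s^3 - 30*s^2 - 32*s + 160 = (s - 2)*(s^3 + 3*s^2 - 24*s - 80) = (s - 2)*(s + 4)*(s^2 - s - 20) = (s - 5)*(s - 2)*(s + 4)*(s + 4)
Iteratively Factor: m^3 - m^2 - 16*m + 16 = (m - 1)*(m^2 - 16) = (m - 1)*(m + 4)*(m - 4)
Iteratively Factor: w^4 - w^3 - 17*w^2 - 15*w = (w + 1)*(w^3 - 2*w^2 - 15*w) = (w - 5)*(w + 1)*(w^2 + 3*w) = w*(w - 5)*(w + 1)*(w + 3)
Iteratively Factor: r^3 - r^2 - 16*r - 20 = (r - 5)*(r^2 + 4*r + 4) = (r - 5)*(r + 2)*(r + 2)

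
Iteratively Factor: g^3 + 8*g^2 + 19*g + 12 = (g + 3)*(g^2 + 5*g + 4) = (g + 3)*(g + 4)*(g + 1)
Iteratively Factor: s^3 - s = (s - 1)*(s^2 + s) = (s - 1)*(s + 1)*(s)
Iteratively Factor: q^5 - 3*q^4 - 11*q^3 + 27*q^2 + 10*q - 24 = (q - 2)*(q^4 - q^3 - 13*q^2 + q + 12) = (q - 2)*(q + 3)*(q^3 - 4*q^2 - q + 4) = (q - 2)*(q - 1)*(q + 3)*(q^2 - 3*q - 4) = (q - 2)*(q - 1)*(q + 1)*(q + 3)*(q - 4)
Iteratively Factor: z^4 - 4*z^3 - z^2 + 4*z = (z - 1)*(z^3 - 3*z^2 - 4*z) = (z - 1)*(z + 1)*(z^2 - 4*z) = (z - 4)*(z - 1)*(z + 1)*(z)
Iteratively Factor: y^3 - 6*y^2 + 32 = (y + 2)*(y^2 - 8*y + 16) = (y - 4)*(y + 2)*(y - 4)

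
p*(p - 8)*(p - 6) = p^3 - 14*p^2 + 48*p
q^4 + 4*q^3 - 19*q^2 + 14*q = q*(q - 2)*(q - 1)*(q + 7)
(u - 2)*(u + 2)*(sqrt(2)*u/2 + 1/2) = sqrt(2)*u^3/2 + u^2/2 - 2*sqrt(2)*u - 2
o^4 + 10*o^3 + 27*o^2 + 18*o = o*(o + 1)*(o + 3)*(o + 6)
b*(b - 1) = b^2 - b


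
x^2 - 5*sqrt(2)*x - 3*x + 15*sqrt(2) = (x - 3)*(x - 5*sqrt(2))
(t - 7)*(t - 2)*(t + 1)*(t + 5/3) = t^4 - 19*t^3/3 - 25*t^2/3 + 67*t/3 + 70/3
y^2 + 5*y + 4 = (y + 1)*(y + 4)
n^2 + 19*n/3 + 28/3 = (n + 7/3)*(n + 4)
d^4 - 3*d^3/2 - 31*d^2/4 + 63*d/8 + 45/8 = (d - 3)*(d - 3/2)*(d + 1/2)*(d + 5/2)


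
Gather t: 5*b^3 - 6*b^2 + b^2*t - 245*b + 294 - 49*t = 5*b^3 - 6*b^2 - 245*b + t*(b^2 - 49) + 294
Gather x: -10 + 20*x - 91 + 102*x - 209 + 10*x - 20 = 132*x - 330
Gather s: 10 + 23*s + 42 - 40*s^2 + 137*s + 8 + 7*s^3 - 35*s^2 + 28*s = 7*s^3 - 75*s^2 + 188*s + 60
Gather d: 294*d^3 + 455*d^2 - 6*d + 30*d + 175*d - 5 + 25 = 294*d^3 + 455*d^2 + 199*d + 20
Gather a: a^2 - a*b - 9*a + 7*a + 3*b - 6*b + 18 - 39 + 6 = a^2 + a*(-b - 2) - 3*b - 15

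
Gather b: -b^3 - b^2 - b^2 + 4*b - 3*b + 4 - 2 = -b^3 - 2*b^2 + b + 2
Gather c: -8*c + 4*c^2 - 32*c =4*c^2 - 40*c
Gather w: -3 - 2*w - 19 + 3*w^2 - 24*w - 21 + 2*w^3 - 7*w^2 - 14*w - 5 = 2*w^3 - 4*w^2 - 40*w - 48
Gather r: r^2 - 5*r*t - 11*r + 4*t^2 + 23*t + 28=r^2 + r*(-5*t - 11) + 4*t^2 + 23*t + 28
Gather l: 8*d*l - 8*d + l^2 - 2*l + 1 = -8*d + l^2 + l*(8*d - 2) + 1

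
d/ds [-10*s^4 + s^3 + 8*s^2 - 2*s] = -40*s^3 + 3*s^2 + 16*s - 2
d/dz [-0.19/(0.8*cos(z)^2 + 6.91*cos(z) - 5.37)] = -(0.304*cos(z) + 1.3129)*sin(z)/(0.8*cos(z)^2 + 6.91*cos(z) - 5.37)^2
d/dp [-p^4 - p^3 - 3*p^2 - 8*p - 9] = -4*p^3 - 3*p^2 - 6*p - 8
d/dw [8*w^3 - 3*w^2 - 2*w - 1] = 24*w^2 - 6*w - 2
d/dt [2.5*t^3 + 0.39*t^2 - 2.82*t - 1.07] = 7.5*t^2 + 0.78*t - 2.82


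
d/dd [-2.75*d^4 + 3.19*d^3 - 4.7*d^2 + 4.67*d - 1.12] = -11.0*d^3 + 9.57*d^2 - 9.4*d + 4.67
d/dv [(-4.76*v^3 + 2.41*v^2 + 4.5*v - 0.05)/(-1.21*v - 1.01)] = (11.5192*v^3 + 11.5067*v^2 - 4.8682*v - 4.6055)/(1.4641*v^2 + 2.4442*v + 1.0201)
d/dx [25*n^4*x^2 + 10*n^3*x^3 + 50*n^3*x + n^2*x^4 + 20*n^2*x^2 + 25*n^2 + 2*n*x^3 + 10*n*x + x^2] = 50*n^4*x + 30*n^3*x^2 + 50*n^3 + 4*n^2*x^3 + 40*n^2*x + 6*n*x^2 + 10*n + 2*x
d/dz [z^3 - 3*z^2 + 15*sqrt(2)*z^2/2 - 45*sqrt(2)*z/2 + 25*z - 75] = 3*z^2 - 6*z + 15*sqrt(2)*z - 45*sqrt(2)/2 + 25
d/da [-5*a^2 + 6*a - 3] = 6 - 10*a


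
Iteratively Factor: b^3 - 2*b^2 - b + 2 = (b + 1)*(b^2 - 3*b + 2) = (b - 1)*(b + 1)*(b - 2)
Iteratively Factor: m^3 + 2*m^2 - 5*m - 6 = (m + 1)*(m^2 + m - 6) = (m - 2)*(m + 1)*(m + 3)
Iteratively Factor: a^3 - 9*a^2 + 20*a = (a - 5)*(a^2 - 4*a) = a*(a - 5)*(a - 4)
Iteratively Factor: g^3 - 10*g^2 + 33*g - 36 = (g - 4)*(g^2 - 6*g + 9) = (g - 4)*(g - 3)*(g - 3)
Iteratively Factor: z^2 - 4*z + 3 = (z - 1)*(z - 3)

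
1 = 1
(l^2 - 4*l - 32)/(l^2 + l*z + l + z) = (l^2 - 4*l - 32)/(l^2 + l*z + l + z)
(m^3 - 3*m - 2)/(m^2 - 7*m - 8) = (m^2 - m - 2)/(m - 8)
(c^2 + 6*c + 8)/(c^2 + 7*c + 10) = (c + 4)/(c + 5)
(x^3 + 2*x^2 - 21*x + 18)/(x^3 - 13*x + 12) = (x + 6)/(x + 4)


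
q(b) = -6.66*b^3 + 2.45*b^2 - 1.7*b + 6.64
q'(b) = -19.98*b^2 + 4.9*b - 1.7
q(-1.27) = 26.39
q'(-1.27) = -40.15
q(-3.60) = 355.24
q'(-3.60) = -278.28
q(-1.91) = 65.23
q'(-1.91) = -83.95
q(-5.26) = 1052.61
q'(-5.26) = -580.27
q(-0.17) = 7.03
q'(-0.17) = -3.11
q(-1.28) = 26.80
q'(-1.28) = -40.71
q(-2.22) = 95.36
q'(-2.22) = -111.05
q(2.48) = -84.09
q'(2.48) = -112.43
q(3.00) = -156.23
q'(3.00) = -166.82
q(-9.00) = 5075.53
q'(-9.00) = -1664.18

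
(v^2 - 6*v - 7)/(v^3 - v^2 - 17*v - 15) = (v - 7)/(v^2 - 2*v - 15)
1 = 1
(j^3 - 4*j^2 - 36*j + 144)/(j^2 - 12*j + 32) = (j^2 - 36)/(j - 8)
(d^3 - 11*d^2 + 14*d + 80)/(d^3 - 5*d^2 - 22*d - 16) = (d - 5)/(d + 1)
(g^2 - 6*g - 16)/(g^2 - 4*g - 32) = (g + 2)/(g + 4)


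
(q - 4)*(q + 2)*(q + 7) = q^3 + 5*q^2 - 22*q - 56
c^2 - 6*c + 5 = (c - 5)*(c - 1)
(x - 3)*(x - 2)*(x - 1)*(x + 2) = x^4 - 4*x^3 - x^2 + 16*x - 12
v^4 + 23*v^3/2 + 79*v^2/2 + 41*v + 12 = (v + 1/2)*(v + 1)*(v + 4)*(v + 6)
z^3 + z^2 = z^2*(z + 1)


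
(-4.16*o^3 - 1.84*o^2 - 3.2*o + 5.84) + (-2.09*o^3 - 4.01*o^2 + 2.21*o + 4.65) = -6.25*o^3 - 5.85*o^2 - 0.99*o + 10.49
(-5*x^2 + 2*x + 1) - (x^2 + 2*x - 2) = 3 - 6*x^2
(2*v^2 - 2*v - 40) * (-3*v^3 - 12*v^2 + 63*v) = -6*v^5 - 18*v^4 + 270*v^3 + 354*v^2 - 2520*v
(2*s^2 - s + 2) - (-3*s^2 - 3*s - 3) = 5*s^2 + 2*s + 5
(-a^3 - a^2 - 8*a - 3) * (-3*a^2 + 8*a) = 3*a^5 - 5*a^4 + 16*a^3 - 55*a^2 - 24*a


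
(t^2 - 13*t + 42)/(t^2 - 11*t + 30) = (t - 7)/(t - 5)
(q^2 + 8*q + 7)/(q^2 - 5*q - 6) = (q + 7)/(q - 6)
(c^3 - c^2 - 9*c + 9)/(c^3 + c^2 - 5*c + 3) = (c - 3)/(c - 1)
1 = 1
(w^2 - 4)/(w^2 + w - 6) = (w + 2)/(w + 3)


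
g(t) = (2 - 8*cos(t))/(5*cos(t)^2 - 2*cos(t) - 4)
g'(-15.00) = 294.48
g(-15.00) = 19.94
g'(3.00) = -1.62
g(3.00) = 3.44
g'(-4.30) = -8.06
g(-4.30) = -2.17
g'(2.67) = -12.70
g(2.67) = 5.22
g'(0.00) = 0.00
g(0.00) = 6.00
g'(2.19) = -37.29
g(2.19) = -5.75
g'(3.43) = 4.14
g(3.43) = 3.85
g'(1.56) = -2.21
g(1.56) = -0.48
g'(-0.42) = 7.58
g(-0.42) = 3.20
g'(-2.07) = 13.36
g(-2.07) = -3.07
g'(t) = (2 - 8*cos(t))*(10*sin(t)*cos(t) - 2*sin(t))/(5*cos(t)^2 - 2*cos(t) - 4)^2 + 8*sin(t)/(5*cos(t)^2 - 2*cos(t) - 4)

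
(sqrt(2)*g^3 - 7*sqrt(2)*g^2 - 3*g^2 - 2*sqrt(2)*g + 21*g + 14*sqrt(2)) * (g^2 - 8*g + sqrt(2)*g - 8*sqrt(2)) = sqrt(2)*g^5 - 15*sqrt(2)*g^4 - g^4 + 15*g^3 + 51*sqrt(2)*g^3 - 60*g^2 + 75*sqrt(2)*g^2 - 280*sqrt(2)*g + 60*g - 224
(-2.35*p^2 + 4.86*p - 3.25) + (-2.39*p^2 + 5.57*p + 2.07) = -4.74*p^2 + 10.43*p - 1.18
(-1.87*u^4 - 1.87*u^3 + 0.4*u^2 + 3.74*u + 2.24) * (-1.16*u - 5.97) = 2.1692*u^5 + 13.3331*u^4 + 10.6999*u^3 - 6.7264*u^2 - 24.9262*u - 13.3728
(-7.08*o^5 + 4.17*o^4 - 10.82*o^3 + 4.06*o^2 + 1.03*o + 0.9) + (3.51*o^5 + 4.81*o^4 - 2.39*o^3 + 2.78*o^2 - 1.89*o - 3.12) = -3.57*o^5 + 8.98*o^4 - 13.21*o^3 + 6.84*o^2 - 0.86*o - 2.22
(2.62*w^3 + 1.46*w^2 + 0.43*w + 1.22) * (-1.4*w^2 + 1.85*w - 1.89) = -3.668*w^5 + 2.803*w^4 - 2.8528*w^3 - 3.6719*w^2 + 1.4443*w - 2.3058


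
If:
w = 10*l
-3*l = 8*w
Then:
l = 0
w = 0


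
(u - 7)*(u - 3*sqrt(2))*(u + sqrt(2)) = u^3 - 7*u^2 - 2*sqrt(2)*u^2 - 6*u + 14*sqrt(2)*u + 42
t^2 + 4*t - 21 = (t - 3)*(t + 7)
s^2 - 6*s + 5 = (s - 5)*(s - 1)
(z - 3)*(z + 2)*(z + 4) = z^3 + 3*z^2 - 10*z - 24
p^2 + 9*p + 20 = (p + 4)*(p + 5)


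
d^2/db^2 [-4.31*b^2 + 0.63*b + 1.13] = -8.62000000000000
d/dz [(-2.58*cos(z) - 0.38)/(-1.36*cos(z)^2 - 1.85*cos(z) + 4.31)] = (3.5088*cos(z)^2 + 1.0336*cos(z) + 11.8228)*sin(z)/(1.8496*cos(z)^4 + 5.032*cos(z)^3 - 8.3007*cos(z)^2 - 15.947*cos(z) + 18.5761)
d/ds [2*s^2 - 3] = 4*s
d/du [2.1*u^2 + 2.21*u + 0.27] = 4.2*u + 2.21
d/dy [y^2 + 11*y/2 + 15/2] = 2*y + 11/2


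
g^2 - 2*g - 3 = (g - 3)*(g + 1)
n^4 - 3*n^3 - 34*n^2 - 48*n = n*(n - 8)*(n + 2)*(n + 3)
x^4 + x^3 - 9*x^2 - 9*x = x*(x - 3)*(x + 1)*(x + 3)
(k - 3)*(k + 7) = k^2 + 4*k - 21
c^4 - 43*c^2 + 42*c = c*(c - 6)*(c - 1)*(c + 7)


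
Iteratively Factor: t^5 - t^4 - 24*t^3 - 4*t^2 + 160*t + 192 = (t + 3)*(t^4 - 4*t^3 - 12*t^2 + 32*t + 64) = (t + 2)*(t + 3)*(t^3 - 6*t^2 + 32) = (t - 4)*(t + 2)*(t + 3)*(t^2 - 2*t - 8) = (t - 4)*(t + 2)^2*(t + 3)*(t - 4)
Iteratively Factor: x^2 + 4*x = (x + 4)*(x)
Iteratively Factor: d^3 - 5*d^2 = (d - 5)*(d^2) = d*(d - 5)*(d)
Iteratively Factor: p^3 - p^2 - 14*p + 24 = (p - 3)*(p^2 + 2*p - 8) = (p - 3)*(p - 2)*(p + 4)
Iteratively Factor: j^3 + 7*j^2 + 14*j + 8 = (j + 4)*(j^2 + 3*j + 2) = (j + 1)*(j + 4)*(j + 2)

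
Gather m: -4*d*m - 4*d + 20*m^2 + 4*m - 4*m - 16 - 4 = -4*d*m - 4*d + 20*m^2 - 20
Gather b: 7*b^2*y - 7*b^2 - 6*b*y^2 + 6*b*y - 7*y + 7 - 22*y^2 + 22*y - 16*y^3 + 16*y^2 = b^2*(7*y - 7) + b*(-6*y^2 + 6*y) - 16*y^3 - 6*y^2 + 15*y + 7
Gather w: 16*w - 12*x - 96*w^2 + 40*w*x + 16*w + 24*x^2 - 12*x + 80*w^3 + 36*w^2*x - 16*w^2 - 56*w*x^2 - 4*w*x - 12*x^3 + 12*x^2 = 80*w^3 + w^2*(36*x - 112) + w*(-56*x^2 + 36*x + 32) - 12*x^3 + 36*x^2 - 24*x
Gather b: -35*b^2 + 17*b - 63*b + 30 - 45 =-35*b^2 - 46*b - 15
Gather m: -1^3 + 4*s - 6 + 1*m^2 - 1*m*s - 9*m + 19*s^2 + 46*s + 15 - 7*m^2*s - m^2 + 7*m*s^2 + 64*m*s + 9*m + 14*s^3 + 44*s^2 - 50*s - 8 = -7*m^2*s + m*(7*s^2 + 63*s) + 14*s^3 + 63*s^2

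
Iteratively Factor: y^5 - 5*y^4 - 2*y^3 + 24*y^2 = (y + 2)*(y^4 - 7*y^3 + 12*y^2) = (y - 4)*(y + 2)*(y^3 - 3*y^2) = y*(y - 4)*(y + 2)*(y^2 - 3*y) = y*(y - 4)*(y - 3)*(y + 2)*(y)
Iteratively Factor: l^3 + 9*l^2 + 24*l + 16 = (l + 1)*(l^2 + 8*l + 16) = (l + 1)*(l + 4)*(l + 4)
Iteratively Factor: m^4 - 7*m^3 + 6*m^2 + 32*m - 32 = (m - 1)*(m^3 - 6*m^2 + 32) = (m - 4)*(m - 1)*(m^2 - 2*m - 8) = (m - 4)^2*(m - 1)*(m + 2)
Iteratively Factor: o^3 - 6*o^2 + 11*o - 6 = (o - 1)*(o^2 - 5*o + 6) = (o - 3)*(o - 1)*(o - 2)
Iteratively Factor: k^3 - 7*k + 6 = (k - 2)*(k^2 + 2*k - 3) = (k - 2)*(k - 1)*(k + 3)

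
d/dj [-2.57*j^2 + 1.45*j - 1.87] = 1.45 - 5.14*j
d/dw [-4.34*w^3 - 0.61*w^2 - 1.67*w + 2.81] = -13.02*w^2 - 1.22*w - 1.67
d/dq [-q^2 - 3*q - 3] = -2*q - 3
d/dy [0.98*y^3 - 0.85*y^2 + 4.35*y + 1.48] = 2.94*y^2 - 1.7*y + 4.35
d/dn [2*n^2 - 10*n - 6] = 4*n - 10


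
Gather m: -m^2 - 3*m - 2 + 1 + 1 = -m^2 - 3*m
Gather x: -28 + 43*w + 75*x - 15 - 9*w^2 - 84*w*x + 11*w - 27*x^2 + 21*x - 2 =-9*w^2 + 54*w - 27*x^2 + x*(96 - 84*w) - 45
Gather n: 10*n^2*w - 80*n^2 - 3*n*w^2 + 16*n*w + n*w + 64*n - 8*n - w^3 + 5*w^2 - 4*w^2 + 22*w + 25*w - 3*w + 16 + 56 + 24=n^2*(10*w - 80) + n*(-3*w^2 + 17*w + 56) - w^3 + w^2 + 44*w + 96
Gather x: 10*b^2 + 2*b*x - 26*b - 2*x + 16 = 10*b^2 - 26*b + x*(2*b - 2) + 16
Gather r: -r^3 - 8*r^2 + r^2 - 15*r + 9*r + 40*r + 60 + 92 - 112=-r^3 - 7*r^2 + 34*r + 40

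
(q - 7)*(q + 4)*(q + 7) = q^3 + 4*q^2 - 49*q - 196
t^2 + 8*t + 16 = (t + 4)^2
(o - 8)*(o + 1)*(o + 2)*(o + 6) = o^4 + o^3 - 52*o^2 - 148*o - 96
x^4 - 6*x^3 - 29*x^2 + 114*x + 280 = (x - 7)*(x - 5)*(x + 2)*(x + 4)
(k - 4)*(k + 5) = k^2 + k - 20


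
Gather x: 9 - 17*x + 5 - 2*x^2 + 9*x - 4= -2*x^2 - 8*x + 10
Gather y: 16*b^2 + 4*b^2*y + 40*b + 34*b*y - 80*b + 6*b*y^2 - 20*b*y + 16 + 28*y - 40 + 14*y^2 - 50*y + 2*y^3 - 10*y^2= 16*b^2 - 40*b + 2*y^3 + y^2*(6*b + 4) + y*(4*b^2 + 14*b - 22) - 24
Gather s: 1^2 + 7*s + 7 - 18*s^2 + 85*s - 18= -18*s^2 + 92*s - 10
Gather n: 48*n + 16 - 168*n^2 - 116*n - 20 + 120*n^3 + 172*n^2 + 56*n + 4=120*n^3 + 4*n^2 - 12*n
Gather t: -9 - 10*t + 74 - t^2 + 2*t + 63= -t^2 - 8*t + 128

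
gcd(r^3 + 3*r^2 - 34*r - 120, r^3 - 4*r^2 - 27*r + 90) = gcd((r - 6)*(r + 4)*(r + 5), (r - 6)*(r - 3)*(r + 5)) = r^2 - r - 30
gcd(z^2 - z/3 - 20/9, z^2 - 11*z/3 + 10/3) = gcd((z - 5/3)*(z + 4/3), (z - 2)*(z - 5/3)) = z - 5/3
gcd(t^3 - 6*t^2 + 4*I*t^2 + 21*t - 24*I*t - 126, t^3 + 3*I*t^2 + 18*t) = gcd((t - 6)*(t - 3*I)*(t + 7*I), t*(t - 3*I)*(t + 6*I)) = t - 3*I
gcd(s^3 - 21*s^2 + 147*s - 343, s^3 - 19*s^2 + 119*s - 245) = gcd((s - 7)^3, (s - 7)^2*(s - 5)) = s^2 - 14*s + 49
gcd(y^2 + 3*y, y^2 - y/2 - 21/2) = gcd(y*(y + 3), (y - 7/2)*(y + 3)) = y + 3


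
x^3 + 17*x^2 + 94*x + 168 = (x + 4)*(x + 6)*(x + 7)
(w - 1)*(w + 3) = w^2 + 2*w - 3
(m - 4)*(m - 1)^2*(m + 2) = m^4 - 4*m^3 - 3*m^2 + 14*m - 8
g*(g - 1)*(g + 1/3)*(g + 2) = g^4 + 4*g^3/3 - 5*g^2/3 - 2*g/3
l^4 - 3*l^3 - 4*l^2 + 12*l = l*(l - 3)*(l - 2)*(l + 2)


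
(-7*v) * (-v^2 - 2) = 7*v^3 + 14*v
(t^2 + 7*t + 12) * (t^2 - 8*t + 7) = t^4 - t^3 - 37*t^2 - 47*t + 84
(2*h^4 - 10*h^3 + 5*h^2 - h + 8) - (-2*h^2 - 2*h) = 2*h^4 - 10*h^3 + 7*h^2 + h + 8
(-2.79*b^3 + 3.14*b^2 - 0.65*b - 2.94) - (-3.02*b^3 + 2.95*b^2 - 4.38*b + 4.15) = 0.23*b^3 + 0.19*b^2 + 3.73*b - 7.09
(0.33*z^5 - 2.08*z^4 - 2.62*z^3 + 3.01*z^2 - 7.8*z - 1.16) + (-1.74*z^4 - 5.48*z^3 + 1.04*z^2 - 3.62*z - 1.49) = 0.33*z^5 - 3.82*z^4 - 8.1*z^3 + 4.05*z^2 - 11.42*z - 2.65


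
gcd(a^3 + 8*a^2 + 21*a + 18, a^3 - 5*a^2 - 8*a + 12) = a + 2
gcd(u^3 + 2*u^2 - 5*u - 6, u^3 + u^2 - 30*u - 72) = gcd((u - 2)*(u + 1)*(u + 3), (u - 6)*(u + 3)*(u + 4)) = u + 3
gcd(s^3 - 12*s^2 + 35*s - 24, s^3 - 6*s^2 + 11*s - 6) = s^2 - 4*s + 3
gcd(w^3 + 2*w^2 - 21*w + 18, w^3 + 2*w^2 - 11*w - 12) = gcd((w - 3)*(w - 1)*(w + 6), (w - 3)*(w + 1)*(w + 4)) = w - 3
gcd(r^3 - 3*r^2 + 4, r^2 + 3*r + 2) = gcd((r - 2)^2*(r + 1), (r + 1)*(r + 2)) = r + 1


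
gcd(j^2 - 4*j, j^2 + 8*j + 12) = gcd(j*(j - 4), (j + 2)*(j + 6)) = 1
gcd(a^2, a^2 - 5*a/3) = a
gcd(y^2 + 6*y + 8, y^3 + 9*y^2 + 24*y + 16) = y + 4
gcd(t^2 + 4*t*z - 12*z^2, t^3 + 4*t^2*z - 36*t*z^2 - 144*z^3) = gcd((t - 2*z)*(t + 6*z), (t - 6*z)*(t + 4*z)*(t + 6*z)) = t + 6*z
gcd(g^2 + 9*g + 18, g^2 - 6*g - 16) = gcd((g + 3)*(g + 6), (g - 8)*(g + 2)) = 1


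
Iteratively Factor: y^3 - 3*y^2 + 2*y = (y - 2)*(y^2 - y) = (y - 2)*(y - 1)*(y)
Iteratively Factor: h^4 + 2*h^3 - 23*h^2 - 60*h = (h - 5)*(h^3 + 7*h^2 + 12*h) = h*(h - 5)*(h^2 + 7*h + 12) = h*(h - 5)*(h + 4)*(h + 3)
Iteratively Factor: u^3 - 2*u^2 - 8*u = (u)*(u^2 - 2*u - 8) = u*(u + 2)*(u - 4)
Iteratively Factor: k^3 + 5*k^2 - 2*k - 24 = (k + 3)*(k^2 + 2*k - 8) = (k + 3)*(k + 4)*(k - 2)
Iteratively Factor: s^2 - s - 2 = (s + 1)*(s - 2)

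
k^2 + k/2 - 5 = (k - 2)*(k + 5/2)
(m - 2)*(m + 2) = m^2 - 4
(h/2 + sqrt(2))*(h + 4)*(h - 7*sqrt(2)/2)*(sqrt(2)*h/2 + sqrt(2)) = sqrt(2)*h^4/4 - 3*h^3/4 + 3*sqrt(2)*h^3/2 - 9*h^2/2 - 3*sqrt(2)*h^2/2 - 21*sqrt(2)*h - 6*h - 28*sqrt(2)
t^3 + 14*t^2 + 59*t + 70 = (t + 2)*(t + 5)*(t + 7)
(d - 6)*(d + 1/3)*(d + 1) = d^3 - 14*d^2/3 - 23*d/3 - 2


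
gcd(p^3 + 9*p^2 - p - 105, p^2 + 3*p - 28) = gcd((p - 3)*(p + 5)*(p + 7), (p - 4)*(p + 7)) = p + 7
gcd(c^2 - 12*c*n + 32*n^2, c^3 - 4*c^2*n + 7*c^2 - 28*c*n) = c - 4*n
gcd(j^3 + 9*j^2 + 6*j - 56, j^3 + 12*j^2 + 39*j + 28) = j^2 + 11*j + 28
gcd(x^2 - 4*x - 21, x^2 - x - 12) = x + 3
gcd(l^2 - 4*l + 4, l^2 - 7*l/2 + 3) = l - 2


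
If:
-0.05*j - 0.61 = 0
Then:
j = -12.20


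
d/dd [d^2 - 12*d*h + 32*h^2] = 2*d - 12*h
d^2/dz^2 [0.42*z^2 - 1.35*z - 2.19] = 0.840000000000000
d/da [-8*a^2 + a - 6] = 1 - 16*a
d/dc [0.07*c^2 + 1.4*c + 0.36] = 0.14*c + 1.4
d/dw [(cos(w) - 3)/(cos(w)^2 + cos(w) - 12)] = sin(w)/(cos(w) + 4)^2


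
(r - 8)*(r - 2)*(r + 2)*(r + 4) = r^4 - 4*r^3 - 36*r^2 + 16*r + 128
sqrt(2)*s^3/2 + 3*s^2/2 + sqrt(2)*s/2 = s*(s + sqrt(2))*(sqrt(2)*s/2 + 1/2)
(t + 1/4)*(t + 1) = t^2 + 5*t/4 + 1/4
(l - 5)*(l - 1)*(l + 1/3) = l^3 - 17*l^2/3 + 3*l + 5/3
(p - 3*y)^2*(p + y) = p^3 - 5*p^2*y + 3*p*y^2 + 9*y^3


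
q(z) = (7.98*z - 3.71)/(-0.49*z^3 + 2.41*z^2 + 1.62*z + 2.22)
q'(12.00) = 0.04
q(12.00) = -0.19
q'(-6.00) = -0.08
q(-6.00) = -0.28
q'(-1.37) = -2.01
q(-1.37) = -2.53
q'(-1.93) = -1.18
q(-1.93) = -1.65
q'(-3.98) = -0.22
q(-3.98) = -0.55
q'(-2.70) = -0.57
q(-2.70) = -1.01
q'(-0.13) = 4.98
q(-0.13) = -2.31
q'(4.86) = 3.67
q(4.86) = 3.26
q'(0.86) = 1.00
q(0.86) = 0.62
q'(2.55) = 0.20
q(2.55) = 1.20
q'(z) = (7.98*z - 3.71)*(1.47*z^2 - 4.82*z - 1.62)/(-0.49*z^3 + 2.41*z^2 + 1.62*z + 2.22)^2 + 7.98/(-0.49*z^3 + 2.41*z^2 + 1.62*z + 2.22) = (7.8204*z^3 - 24.6855*z^2 + 17.8822*z + 23.7258)/(0.2401*z^6 - 2.3618*z^5 + 4.2205*z^4 + 5.6328*z^3 + 13.3248*z^2 + 7.1928*z + 4.9284)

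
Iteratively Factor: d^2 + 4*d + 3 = (d + 3)*(d + 1)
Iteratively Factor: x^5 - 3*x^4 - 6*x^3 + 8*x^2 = (x - 4)*(x^4 + x^3 - 2*x^2) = (x - 4)*(x - 1)*(x^3 + 2*x^2) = x*(x - 4)*(x - 1)*(x^2 + 2*x) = x*(x - 4)*(x - 1)*(x + 2)*(x)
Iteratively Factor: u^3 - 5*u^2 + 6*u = (u)*(u^2 - 5*u + 6) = u*(u - 3)*(u - 2)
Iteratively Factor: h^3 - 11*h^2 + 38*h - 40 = (h - 4)*(h^2 - 7*h + 10) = (h - 4)*(h - 2)*(h - 5)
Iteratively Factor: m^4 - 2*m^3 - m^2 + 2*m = (m)*(m^3 - 2*m^2 - m + 2) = m*(m + 1)*(m^2 - 3*m + 2) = m*(m - 2)*(m + 1)*(m - 1)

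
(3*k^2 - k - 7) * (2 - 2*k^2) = -6*k^4 + 2*k^3 + 20*k^2 - 2*k - 14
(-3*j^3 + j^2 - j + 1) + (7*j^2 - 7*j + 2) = -3*j^3 + 8*j^2 - 8*j + 3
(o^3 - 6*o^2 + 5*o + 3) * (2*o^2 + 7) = 2*o^5 - 12*o^4 + 17*o^3 - 36*o^2 + 35*o + 21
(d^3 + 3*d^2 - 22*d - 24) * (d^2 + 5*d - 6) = d^5 + 8*d^4 - 13*d^3 - 152*d^2 + 12*d + 144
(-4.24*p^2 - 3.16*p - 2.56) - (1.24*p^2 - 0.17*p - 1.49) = -5.48*p^2 - 2.99*p - 1.07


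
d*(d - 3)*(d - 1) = d^3 - 4*d^2 + 3*d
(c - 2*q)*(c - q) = c^2 - 3*c*q + 2*q^2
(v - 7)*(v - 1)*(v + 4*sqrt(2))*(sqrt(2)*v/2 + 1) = sqrt(2)*v^4/2 - 4*sqrt(2)*v^3 + 5*v^3 - 40*v^2 + 15*sqrt(2)*v^2/2 - 32*sqrt(2)*v + 35*v + 28*sqrt(2)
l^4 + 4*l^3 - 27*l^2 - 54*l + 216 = (l - 3)^2*(l + 4)*(l + 6)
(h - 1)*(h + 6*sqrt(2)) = h^2 - h + 6*sqrt(2)*h - 6*sqrt(2)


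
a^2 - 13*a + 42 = (a - 7)*(a - 6)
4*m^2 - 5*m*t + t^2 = (-4*m + t)*(-m + t)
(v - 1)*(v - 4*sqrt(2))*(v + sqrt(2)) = v^3 - 3*sqrt(2)*v^2 - v^2 - 8*v + 3*sqrt(2)*v + 8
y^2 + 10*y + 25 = (y + 5)^2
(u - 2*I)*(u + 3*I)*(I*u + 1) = I*u^3 + 7*I*u + 6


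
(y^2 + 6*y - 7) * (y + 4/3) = y^3 + 22*y^2/3 + y - 28/3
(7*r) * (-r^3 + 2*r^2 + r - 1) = -7*r^4 + 14*r^3 + 7*r^2 - 7*r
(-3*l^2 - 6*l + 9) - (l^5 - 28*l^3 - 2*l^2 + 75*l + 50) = -l^5 + 28*l^3 - l^2 - 81*l - 41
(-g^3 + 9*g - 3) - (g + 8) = -g^3 + 8*g - 11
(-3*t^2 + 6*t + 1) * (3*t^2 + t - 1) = -9*t^4 + 15*t^3 + 12*t^2 - 5*t - 1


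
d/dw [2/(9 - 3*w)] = 2/(3*(w - 3)^2)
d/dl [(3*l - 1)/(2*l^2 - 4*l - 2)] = (-3*l^2 + 2*l - 5)/(2*(l^4 - 4*l^3 + 2*l^2 + 4*l + 1))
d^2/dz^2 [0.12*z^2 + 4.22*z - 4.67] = 0.240000000000000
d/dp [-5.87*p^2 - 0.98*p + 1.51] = -11.74*p - 0.98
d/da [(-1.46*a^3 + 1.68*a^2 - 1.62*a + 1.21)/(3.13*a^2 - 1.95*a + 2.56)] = (-4.5698*a^4 + 5.694*a^3 - 9.4182*a^2 + 1.027*a - 1.7877)/(9.7969*a^4 - 12.207*a^3 + 19.8281*a^2 - 9.984*a + 6.5536)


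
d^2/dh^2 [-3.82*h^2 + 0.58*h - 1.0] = -7.64000000000000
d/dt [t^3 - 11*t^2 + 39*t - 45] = 3*t^2 - 22*t + 39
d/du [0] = 0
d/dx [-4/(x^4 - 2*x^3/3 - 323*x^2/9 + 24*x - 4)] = 72*(18*x^3 - 9*x^2 - 323*x + 108)/(-9*x^4 + 6*x^3 + 323*x^2 - 216*x + 36)^2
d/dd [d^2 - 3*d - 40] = 2*d - 3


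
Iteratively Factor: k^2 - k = (k - 1)*(k)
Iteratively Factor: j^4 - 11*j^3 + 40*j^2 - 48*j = (j)*(j^3 - 11*j^2 + 40*j - 48) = j*(j - 3)*(j^2 - 8*j + 16) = j*(j - 4)*(j - 3)*(j - 4)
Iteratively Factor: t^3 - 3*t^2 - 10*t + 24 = (t - 4)*(t^2 + t - 6) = (t - 4)*(t + 3)*(t - 2)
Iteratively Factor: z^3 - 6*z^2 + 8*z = (z)*(z^2 - 6*z + 8) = z*(z - 2)*(z - 4)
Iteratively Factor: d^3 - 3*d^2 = (d - 3)*(d^2) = d*(d - 3)*(d)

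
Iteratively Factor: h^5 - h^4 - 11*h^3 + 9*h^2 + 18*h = (h - 2)*(h^4 + h^3 - 9*h^2 - 9*h) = (h - 3)*(h - 2)*(h^3 + 4*h^2 + 3*h) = h*(h - 3)*(h - 2)*(h^2 + 4*h + 3) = h*(h - 3)*(h - 2)*(h + 3)*(h + 1)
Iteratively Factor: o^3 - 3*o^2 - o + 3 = (o - 1)*(o^2 - 2*o - 3) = (o - 3)*(o - 1)*(o + 1)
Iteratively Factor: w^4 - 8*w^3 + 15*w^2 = (w)*(w^3 - 8*w^2 + 15*w) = w^2*(w^2 - 8*w + 15) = w^2*(w - 3)*(w - 5)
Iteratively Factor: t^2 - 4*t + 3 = (t - 1)*(t - 3)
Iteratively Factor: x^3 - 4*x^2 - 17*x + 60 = (x - 5)*(x^2 + x - 12) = (x - 5)*(x - 3)*(x + 4)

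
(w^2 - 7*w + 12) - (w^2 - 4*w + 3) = 9 - 3*w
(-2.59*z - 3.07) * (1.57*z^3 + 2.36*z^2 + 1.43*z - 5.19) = -4.0663*z^4 - 10.9323*z^3 - 10.9489*z^2 + 9.052*z + 15.9333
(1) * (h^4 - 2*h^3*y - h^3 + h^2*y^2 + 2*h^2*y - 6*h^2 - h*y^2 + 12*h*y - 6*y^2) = h^4 - 2*h^3*y - h^3 + h^2*y^2 + 2*h^2*y - 6*h^2 - h*y^2 + 12*h*y - 6*y^2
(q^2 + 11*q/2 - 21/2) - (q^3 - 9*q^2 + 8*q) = -q^3 + 10*q^2 - 5*q/2 - 21/2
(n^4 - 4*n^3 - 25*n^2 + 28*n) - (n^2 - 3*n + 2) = n^4 - 4*n^3 - 26*n^2 + 31*n - 2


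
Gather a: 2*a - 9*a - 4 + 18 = 14 - 7*a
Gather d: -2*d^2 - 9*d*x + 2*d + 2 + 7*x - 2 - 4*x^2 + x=-2*d^2 + d*(2 - 9*x) - 4*x^2 + 8*x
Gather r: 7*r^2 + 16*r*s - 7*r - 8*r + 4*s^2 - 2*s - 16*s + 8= 7*r^2 + r*(16*s - 15) + 4*s^2 - 18*s + 8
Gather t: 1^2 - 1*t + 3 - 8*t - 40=-9*t - 36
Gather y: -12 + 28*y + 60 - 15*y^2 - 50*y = -15*y^2 - 22*y + 48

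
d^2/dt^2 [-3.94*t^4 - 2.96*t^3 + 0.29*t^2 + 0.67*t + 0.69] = -47.28*t^2 - 17.76*t + 0.58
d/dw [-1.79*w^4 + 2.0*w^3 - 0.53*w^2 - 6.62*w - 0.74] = -7.16*w^3 + 6.0*w^2 - 1.06*w - 6.62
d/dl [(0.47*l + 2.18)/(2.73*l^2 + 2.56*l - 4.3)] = (1.2831*l^2 + 1.2032*l - (0.47*l + 2.18)*(5.46*l + 2.56) - 2.021)/(2.73*l^2 + 2.56*l - 4.3)^2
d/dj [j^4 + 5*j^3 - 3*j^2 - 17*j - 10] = 4*j^3 + 15*j^2 - 6*j - 17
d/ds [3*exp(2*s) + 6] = 6*exp(2*s)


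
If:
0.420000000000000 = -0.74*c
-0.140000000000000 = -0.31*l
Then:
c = -0.57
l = 0.45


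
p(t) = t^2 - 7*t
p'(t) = 2*t - 7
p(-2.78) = 27.19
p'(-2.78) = -12.56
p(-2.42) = 22.80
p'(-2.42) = -11.84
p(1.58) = -8.56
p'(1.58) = -3.84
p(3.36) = -12.23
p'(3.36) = -0.28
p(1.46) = -8.09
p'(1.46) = -4.08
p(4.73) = -10.74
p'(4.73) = 2.46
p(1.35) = -7.63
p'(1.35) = -4.30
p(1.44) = -8.01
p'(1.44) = -4.12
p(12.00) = 60.00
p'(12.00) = 17.00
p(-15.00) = 330.00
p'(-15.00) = -37.00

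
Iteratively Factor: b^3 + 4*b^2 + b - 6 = (b - 1)*(b^2 + 5*b + 6) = (b - 1)*(b + 2)*(b + 3)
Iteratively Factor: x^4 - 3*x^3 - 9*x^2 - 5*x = (x)*(x^3 - 3*x^2 - 9*x - 5) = x*(x - 5)*(x^2 + 2*x + 1) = x*(x - 5)*(x + 1)*(x + 1)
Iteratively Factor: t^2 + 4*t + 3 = (t + 1)*(t + 3)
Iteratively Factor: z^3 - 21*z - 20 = (z - 5)*(z^2 + 5*z + 4) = (z - 5)*(z + 4)*(z + 1)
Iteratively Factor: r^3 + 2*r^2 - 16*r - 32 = (r + 4)*(r^2 - 2*r - 8) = (r + 2)*(r + 4)*(r - 4)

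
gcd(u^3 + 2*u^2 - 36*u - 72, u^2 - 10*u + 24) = u - 6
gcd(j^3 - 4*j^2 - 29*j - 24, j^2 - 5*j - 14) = 1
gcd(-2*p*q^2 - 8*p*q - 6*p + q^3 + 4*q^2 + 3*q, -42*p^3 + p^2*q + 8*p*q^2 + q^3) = 2*p - q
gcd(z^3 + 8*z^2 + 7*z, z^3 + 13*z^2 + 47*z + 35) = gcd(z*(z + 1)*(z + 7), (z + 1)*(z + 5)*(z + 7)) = z^2 + 8*z + 7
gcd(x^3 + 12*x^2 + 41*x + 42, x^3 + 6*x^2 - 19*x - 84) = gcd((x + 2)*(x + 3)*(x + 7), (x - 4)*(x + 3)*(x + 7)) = x^2 + 10*x + 21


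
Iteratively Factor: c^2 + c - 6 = (c - 2)*(c + 3)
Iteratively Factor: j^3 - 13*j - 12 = (j - 4)*(j^2 + 4*j + 3) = (j - 4)*(j + 3)*(j + 1)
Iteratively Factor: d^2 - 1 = (d + 1)*(d - 1)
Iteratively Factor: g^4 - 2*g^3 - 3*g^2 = (g + 1)*(g^3 - 3*g^2) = (g - 3)*(g + 1)*(g^2) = g*(g - 3)*(g + 1)*(g)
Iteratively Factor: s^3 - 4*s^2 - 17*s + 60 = (s - 5)*(s^2 + s - 12) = (s - 5)*(s - 3)*(s + 4)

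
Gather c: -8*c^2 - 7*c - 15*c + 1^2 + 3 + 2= -8*c^2 - 22*c + 6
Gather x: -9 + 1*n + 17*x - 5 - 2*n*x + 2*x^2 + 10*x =n + 2*x^2 + x*(27 - 2*n) - 14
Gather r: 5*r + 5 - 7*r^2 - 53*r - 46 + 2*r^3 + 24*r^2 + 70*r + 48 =2*r^3 + 17*r^2 + 22*r + 7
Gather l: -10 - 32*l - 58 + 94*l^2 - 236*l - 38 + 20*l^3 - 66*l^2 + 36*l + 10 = 20*l^3 + 28*l^2 - 232*l - 96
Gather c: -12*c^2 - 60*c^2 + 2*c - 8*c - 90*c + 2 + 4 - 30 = -72*c^2 - 96*c - 24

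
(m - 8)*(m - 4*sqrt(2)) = m^2 - 8*m - 4*sqrt(2)*m + 32*sqrt(2)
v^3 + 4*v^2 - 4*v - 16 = (v - 2)*(v + 2)*(v + 4)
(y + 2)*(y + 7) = y^2 + 9*y + 14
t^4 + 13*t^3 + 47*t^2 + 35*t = t*(t + 1)*(t + 5)*(t + 7)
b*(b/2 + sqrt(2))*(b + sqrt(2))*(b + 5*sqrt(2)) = b^4/2 + 4*sqrt(2)*b^3 + 17*b^2 + 10*sqrt(2)*b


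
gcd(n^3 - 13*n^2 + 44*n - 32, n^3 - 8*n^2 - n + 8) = n^2 - 9*n + 8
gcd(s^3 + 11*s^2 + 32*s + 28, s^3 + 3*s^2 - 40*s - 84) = s^2 + 9*s + 14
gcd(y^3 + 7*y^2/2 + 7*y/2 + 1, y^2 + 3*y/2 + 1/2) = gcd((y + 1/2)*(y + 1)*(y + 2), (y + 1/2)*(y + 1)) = y^2 + 3*y/2 + 1/2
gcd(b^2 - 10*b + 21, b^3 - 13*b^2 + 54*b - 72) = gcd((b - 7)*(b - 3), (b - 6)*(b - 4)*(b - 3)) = b - 3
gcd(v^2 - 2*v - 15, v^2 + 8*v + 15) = v + 3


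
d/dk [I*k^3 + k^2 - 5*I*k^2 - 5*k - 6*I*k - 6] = 3*I*k^2 + k*(2 - 10*I) - 5 - 6*I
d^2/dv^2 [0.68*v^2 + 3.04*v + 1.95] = 1.36000000000000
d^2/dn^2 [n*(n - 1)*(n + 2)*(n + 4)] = 12*n^2 + 30*n + 4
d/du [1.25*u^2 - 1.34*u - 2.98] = 2.5*u - 1.34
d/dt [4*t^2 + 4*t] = 8*t + 4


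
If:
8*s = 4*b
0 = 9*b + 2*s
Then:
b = 0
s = 0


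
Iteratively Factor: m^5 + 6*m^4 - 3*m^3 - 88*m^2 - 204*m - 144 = (m + 2)*(m^4 + 4*m^3 - 11*m^2 - 66*m - 72) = (m - 4)*(m + 2)*(m^3 + 8*m^2 + 21*m + 18) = (m - 4)*(m + 2)^2*(m^2 + 6*m + 9) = (m - 4)*(m + 2)^2*(m + 3)*(m + 3)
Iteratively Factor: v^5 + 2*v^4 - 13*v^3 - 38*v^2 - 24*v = (v)*(v^4 + 2*v^3 - 13*v^2 - 38*v - 24) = v*(v + 3)*(v^3 - v^2 - 10*v - 8) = v*(v - 4)*(v + 3)*(v^2 + 3*v + 2) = v*(v - 4)*(v + 2)*(v + 3)*(v + 1)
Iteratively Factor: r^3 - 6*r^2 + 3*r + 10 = (r - 5)*(r^2 - r - 2) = (r - 5)*(r - 2)*(r + 1)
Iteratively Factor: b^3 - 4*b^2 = (b - 4)*(b^2) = b*(b - 4)*(b)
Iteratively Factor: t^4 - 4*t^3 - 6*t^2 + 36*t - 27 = (t - 3)*(t^3 - t^2 - 9*t + 9) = (t - 3)*(t - 1)*(t^2 - 9) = (t - 3)*(t - 1)*(t + 3)*(t - 3)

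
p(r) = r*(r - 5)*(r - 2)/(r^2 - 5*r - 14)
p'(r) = r*(5 - 2*r)*(r - 5)*(r - 2)/(r^2 - 5*r - 14)^2 + r*(r - 5)/(r^2 - 5*r - 14) + r*(r - 2)/(r^2 - 5*r - 14) + (r - 5)*(r - 2)/(r^2 - 5*r - 14) = (r^4 - 10*r^3 - 17*r^2 + 196*r - 140)/(r^4 - 10*r^3 - 3*r^2 + 140*r + 196)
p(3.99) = 0.44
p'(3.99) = -0.03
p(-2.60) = -15.78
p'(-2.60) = -16.37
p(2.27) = 0.08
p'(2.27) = 0.31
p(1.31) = -0.18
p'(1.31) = 0.19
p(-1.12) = 2.99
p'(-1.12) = -7.15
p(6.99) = -772.10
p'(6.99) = -77776.85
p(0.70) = -0.23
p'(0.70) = -0.05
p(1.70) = -0.09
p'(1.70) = 0.27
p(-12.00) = -15.03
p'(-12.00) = 0.92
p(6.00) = -3.00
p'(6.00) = -6.88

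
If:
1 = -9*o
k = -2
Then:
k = -2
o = -1/9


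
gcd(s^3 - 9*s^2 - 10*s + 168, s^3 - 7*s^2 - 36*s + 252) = s^2 - 13*s + 42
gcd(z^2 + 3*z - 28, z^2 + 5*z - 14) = z + 7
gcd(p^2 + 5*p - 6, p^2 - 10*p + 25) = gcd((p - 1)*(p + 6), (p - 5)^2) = 1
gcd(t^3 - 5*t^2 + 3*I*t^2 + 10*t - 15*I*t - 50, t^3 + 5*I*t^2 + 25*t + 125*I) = t + 5*I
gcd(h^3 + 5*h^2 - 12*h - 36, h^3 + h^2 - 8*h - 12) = h^2 - h - 6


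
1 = 1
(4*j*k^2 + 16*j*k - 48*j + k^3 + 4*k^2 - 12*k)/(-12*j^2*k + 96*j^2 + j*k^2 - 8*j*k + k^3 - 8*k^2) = (-k^2 - 4*k + 12)/(3*j*k - 24*j - k^2 + 8*k)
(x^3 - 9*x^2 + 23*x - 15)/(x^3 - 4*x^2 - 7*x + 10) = (x - 3)/(x + 2)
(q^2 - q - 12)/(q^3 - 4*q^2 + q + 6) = (q^2 - q - 12)/(q^3 - 4*q^2 + q + 6)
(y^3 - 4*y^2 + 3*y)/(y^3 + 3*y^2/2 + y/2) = 2*(y^2 - 4*y + 3)/(2*y^2 + 3*y + 1)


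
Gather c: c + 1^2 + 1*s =c + s + 1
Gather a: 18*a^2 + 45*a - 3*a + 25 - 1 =18*a^2 + 42*a + 24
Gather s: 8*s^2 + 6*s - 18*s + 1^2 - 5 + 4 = 8*s^2 - 12*s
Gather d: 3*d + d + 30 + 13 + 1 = 4*d + 44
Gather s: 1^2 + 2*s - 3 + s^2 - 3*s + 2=s^2 - s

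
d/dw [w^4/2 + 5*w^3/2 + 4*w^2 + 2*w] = 2*w^3 + 15*w^2/2 + 8*w + 2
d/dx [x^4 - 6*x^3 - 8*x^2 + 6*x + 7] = 4*x^3 - 18*x^2 - 16*x + 6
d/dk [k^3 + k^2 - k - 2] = 3*k^2 + 2*k - 1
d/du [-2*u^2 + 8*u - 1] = 8 - 4*u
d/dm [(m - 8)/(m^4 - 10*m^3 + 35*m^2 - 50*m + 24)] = (m^4 - 10*m^3 + 35*m^2 - 50*m - 2*(m - 8)*(2*m^3 - 15*m^2 + 35*m - 25) + 24)/(m^4 - 10*m^3 + 35*m^2 - 50*m + 24)^2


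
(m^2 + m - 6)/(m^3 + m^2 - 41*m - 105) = (m - 2)/(m^2 - 2*m - 35)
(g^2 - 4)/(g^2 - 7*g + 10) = (g + 2)/(g - 5)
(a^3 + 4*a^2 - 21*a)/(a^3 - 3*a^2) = (a + 7)/a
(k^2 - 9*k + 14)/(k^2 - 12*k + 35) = (k - 2)/(k - 5)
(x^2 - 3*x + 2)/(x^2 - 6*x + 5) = (x - 2)/(x - 5)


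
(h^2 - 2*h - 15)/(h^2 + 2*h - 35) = (h + 3)/(h + 7)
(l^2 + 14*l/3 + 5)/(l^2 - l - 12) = (l + 5/3)/(l - 4)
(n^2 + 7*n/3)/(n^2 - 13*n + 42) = n*(3*n + 7)/(3*(n^2 - 13*n + 42))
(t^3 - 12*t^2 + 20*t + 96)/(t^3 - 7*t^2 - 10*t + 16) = (t - 6)/(t - 1)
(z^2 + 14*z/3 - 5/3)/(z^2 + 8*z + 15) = (z - 1/3)/(z + 3)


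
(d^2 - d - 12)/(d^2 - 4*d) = (d + 3)/d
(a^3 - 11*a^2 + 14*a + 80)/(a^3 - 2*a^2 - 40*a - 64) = (a - 5)/(a + 4)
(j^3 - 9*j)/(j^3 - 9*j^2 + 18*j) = (j + 3)/(j - 6)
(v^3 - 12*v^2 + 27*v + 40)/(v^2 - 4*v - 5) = v - 8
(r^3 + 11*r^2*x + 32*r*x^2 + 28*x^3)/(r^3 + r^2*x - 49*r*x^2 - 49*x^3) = (-r^2 - 4*r*x - 4*x^2)/(-r^2 + 6*r*x + 7*x^2)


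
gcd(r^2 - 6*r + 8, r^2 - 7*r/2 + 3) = r - 2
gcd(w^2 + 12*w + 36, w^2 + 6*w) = w + 6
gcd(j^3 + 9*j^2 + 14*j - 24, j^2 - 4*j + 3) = j - 1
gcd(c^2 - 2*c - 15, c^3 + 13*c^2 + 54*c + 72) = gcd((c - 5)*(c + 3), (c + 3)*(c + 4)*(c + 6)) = c + 3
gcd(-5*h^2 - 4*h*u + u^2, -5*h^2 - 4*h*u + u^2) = -5*h^2 - 4*h*u + u^2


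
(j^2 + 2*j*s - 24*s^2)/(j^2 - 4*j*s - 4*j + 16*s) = (j + 6*s)/(j - 4)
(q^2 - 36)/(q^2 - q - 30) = (q + 6)/(q + 5)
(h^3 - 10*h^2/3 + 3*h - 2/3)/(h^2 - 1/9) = 3*(h^2 - 3*h + 2)/(3*h + 1)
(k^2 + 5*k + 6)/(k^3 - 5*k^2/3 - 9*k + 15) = 3*(k + 2)/(3*k^2 - 14*k + 15)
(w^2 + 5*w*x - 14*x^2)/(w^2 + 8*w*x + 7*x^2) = (w - 2*x)/(w + x)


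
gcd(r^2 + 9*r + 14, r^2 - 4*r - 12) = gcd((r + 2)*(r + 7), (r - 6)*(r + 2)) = r + 2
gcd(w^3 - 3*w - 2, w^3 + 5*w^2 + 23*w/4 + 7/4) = w + 1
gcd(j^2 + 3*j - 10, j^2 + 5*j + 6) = 1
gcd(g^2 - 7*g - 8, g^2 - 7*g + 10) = 1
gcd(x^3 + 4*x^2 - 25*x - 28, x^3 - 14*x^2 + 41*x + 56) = x + 1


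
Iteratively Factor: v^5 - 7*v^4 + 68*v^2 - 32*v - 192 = (v - 4)*(v^4 - 3*v^3 - 12*v^2 + 20*v + 48) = (v - 4)*(v + 2)*(v^3 - 5*v^2 - 2*v + 24) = (v - 4)^2*(v + 2)*(v^2 - v - 6) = (v - 4)^2*(v + 2)^2*(v - 3)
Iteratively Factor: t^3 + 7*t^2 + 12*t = (t)*(t^2 + 7*t + 12) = t*(t + 3)*(t + 4)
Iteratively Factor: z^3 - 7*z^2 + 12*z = (z - 3)*(z^2 - 4*z) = (z - 4)*(z - 3)*(z)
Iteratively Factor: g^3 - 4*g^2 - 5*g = (g - 5)*(g^2 + g) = (g - 5)*(g + 1)*(g)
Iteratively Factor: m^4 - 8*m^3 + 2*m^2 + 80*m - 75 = (m - 5)*(m^3 - 3*m^2 - 13*m + 15) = (m - 5)*(m - 1)*(m^2 - 2*m - 15) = (m - 5)^2*(m - 1)*(m + 3)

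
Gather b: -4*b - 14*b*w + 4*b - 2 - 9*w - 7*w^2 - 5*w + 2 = -14*b*w - 7*w^2 - 14*w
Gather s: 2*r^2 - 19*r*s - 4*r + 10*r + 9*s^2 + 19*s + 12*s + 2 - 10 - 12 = 2*r^2 + 6*r + 9*s^2 + s*(31 - 19*r) - 20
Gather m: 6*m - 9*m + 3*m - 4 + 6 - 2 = 0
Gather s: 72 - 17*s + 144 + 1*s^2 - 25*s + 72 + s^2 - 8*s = 2*s^2 - 50*s + 288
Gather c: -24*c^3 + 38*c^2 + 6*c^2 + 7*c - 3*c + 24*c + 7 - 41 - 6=-24*c^3 + 44*c^2 + 28*c - 40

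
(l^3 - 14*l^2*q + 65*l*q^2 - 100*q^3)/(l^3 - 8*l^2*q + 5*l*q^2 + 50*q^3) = (l - 4*q)/(l + 2*q)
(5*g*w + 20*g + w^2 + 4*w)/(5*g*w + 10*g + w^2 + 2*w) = (w + 4)/(w + 2)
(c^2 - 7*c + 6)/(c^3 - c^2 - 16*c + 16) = (c - 6)/(c^2 - 16)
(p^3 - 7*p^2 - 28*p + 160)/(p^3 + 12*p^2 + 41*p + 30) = (p^2 - 12*p + 32)/(p^2 + 7*p + 6)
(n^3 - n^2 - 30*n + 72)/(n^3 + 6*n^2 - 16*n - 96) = (n - 3)/(n + 4)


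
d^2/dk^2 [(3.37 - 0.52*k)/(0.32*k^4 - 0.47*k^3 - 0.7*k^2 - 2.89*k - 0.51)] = (-0.638976*k^7 + 8.153088*k^6 - 15.195768*k^5 - 8.5665*k^4 + 4.479128*k^3 + 45.468162*k^2 + 37.172166*k + 55.41983)/(0.032768*k^12 - 0.144384*k^11 - 0.00297599999999998*k^10 - 0.359951*k^9 + 2.457774*k^8 + 1.738281*k^7 + 2.317619*k^6 - 14.201613*k^5 - 22.195812*k^4 - 30.69469*k^3 - 13.324923*k^2 - 2.255067*k - 0.132651)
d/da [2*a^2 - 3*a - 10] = 4*a - 3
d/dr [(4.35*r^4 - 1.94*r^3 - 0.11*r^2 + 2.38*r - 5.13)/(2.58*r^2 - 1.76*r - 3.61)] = (22.446*r^5 - 27.9732*r^4 - 55.9852*r^3 + 15.0634*r^2 + 27.265*r - 17.6206)/(6.6564*r^4 - 9.0816*r^3 - 15.53*r^2 + 12.7072*r + 13.0321)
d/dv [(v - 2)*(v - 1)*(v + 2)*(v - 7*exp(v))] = -7*v^3*exp(v) + 4*v^3 - 14*v^2*exp(v) - 3*v^2 + 42*v*exp(v) - 8*v + 4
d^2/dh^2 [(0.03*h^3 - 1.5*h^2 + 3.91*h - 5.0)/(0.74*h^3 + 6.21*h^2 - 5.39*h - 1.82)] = (-5.55111512312578e-17*h^7 - 1.918524*h^6 + 13.564644*h^5 + 39.539532*h^4 - 161.147128*h^3 - 1074.02718*h^2 + 1229.498844*h - 490.192836)/(0.405224*h^9 + 10.201788*h^8 + 76.75761*h^7 + 87.877929*h^6 - 609.267603*h^5 + 374.236149*h^4 + 216.275857*h^3 - 96.914454*h^2 - 53.561508*h - 6.028568)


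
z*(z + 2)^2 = z^3 + 4*z^2 + 4*z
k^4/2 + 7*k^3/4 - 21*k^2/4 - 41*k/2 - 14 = (k/2 + 1/2)*(k - 7/2)*(k + 2)*(k + 4)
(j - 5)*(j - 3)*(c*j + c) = c*j^3 - 7*c*j^2 + 7*c*j + 15*c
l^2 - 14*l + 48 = (l - 8)*(l - 6)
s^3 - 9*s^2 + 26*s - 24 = (s - 4)*(s - 3)*(s - 2)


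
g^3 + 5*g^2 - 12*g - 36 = (g - 3)*(g + 2)*(g + 6)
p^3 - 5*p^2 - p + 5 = (p - 5)*(p - 1)*(p + 1)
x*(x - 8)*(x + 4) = x^3 - 4*x^2 - 32*x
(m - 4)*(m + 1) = m^2 - 3*m - 4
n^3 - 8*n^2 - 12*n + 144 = (n - 6)^2*(n + 4)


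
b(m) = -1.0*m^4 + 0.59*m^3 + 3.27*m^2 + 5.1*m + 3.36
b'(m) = -4.0*m^3 + 1.77*m^2 + 6.54*m + 5.1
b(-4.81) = -546.45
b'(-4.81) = 459.73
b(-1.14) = -0.77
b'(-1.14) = 5.87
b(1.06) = 11.88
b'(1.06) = 9.26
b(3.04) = -19.75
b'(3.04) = -71.04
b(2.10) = 14.51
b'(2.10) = -10.40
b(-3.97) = -250.67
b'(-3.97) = 257.32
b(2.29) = 11.77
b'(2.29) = -18.68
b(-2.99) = -78.35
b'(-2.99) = 108.29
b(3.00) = -16.98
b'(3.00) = -67.35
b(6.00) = -1016.88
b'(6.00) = -755.94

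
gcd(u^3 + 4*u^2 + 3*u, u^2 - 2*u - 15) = u + 3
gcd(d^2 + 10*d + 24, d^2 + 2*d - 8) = d + 4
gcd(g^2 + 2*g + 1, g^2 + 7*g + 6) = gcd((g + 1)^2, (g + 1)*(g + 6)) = g + 1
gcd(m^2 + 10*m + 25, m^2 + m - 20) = m + 5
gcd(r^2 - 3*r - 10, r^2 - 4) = r + 2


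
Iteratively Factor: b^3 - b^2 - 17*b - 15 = (b - 5)*(b^2 + 4*b + 3) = (b - 5)*(b + 3)*(b + 1)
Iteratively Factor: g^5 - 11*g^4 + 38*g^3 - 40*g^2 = (g - 2)*(g^4 - 9*g^3 + 20*g^2) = g*(g - 2)*(g^3 - 9*g^2 + 20*g) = g*(g - 4)*(g - 2)*(g^2 - 5*g) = g*(g - 5)*(g - 4)*(g - 2)*(g)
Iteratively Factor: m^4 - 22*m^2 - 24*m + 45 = (m - 1)*(m^3 + m^2 - 21*m - 45) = (m - 5)*(m - 1)*(m^2 + 6*m + 9) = (m - 5)*(m - 1)*(m + 3)*(m + 3)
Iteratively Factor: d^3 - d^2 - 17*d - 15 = (d + 3)*(d^2 - 4*d - 5) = (d + 1)*(d + 3)*(d - 5)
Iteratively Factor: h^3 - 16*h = (h - 4)*(h^2 + 4*h) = (h - 4)*(h + 4)*(h)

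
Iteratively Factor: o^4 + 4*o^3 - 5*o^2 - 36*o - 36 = (o + 2)*(o^3 + 2*o^2 - 9*o - 18) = (o + 2)*(o + 3)*(o^2 - o - 6) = (o - 3)*(o + 2)*(o + 3)*(o + 2)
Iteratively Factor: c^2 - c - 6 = (c - 3)*(c + 2)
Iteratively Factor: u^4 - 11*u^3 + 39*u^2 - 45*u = (u - 3)*(u^3 - 8*u^2 + 15*u) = (u - 5)*(u - 3)*(u^2 - 3*u) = u*(u - 5)*(u - 3)*(u - 3)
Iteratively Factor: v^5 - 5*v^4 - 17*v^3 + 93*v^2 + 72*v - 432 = (v + 3)*(v^4 - 8*v^3 + 7*v^2 + 72*v - 144) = (v - 4)*(v + 3)*(v^3 - 4*v^2 - 9*v + 36) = (v - 4)*(v - 3)*(v + 3)*(v^2 - v - 12) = (v - 4)*(v - 3)*(v + 3)^2*(v - 4)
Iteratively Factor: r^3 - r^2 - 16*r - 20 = (r + 2)*(r^2 - 3*r - 10) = (r - 5)*(r + 2)*(r + 2)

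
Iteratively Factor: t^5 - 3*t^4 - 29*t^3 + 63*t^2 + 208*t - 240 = (t + 4)*(t^4 - 7*t^3 - t^2 + 67*t - 60) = (t - 4)*(t + 4)*(t^3 - 3*t^2 - 13*t + 15) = (t - 4)*(t + 3)*(t + 4)*(t^2 - 6*t + 5) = (t - 5)*(t - 4)*(t + 3)*(t + 4)*(t - 1)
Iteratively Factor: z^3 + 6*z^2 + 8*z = (z + 2)*(z^2 + 4*z) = z*(z + 2)*(z + 4)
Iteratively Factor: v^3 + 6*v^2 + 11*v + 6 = (v + 1)*(v^2 + 5*v + 6) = (v + 1)*(v + 3)*(v + 2)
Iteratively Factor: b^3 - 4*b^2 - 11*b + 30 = (b + 3)*(b^2 - 7*b + 10) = (b - 5)*(b + 3)*(b - 2)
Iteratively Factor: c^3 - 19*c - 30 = (c + 2)*(c^2 - 2*c - 15) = (c + 2)*(c + 3)*(c - 5)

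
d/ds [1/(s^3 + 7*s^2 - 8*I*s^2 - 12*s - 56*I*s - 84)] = (-3*s^2 - 14*s + 16*I*s + 12 + 56*I)/(-s^3 - 7*s^2 + 8*I*s^2 + 12*s + 56*I*s + 84)^2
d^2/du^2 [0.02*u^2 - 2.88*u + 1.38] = 0.0400000000000000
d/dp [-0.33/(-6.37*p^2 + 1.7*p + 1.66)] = (0.561 - 4.2042*p)/(-6.37*p^2 + 1.7*p + 1.66)^2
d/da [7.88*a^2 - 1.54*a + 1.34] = 15.76*a - 1.54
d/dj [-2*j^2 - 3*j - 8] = -4*j - 3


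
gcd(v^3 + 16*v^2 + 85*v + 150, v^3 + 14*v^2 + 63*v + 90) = v^2 + 11*v + 30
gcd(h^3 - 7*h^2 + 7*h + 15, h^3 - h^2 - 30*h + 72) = h - 3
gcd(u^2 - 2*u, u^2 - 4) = u - 2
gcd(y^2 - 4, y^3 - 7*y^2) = 1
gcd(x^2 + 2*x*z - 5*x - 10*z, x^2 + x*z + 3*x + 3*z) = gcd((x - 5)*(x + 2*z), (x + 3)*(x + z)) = 1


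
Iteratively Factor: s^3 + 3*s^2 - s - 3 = (s + 3)*(s^2 - 1) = (s + 1)*(s + 3)*(s - 1)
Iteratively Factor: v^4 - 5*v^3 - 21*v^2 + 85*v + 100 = (v - 5)*(v^3 - 21*v - 20) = (v - 5)*(v + 4)*(v^2 - 4*v - 5) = (v - 5)*(v + 1)*(v + 4)*(v - 5)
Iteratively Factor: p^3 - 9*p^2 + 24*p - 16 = (p - 4)*(p^2 - 5*p + 4) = (p - 4)*(p - 1)*(p - 4)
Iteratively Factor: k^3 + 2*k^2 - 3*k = (k - 1)*(k^2 + 3*k) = k*(k - 1)*(k + 3)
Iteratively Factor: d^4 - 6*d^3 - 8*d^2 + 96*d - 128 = (d + 4)*(d^3 - 10*d^2 + 32*d - 32) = (d - 4)*(d + 4)*(d^2 - 6*d + 8) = (d - 4)*(d - 2)*(d + 4)*(d - 4)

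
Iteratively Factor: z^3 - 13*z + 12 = (z + 4)*(z^2 - 4*z + 3) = (z - 3)*(z + 4)*(z - 1)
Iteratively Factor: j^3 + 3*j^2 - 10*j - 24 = (j + 2)*(j^2 + j - 12) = (j - 3)*(j + 2)*(j + 4)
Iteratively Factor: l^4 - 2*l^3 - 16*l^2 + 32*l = (l + 4)*(l^3 - 6*l^2 + 8*l) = (l - 2)*(l + 4)*(l^2 - 4*l) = l*(l - 2)*(l + 4)*(l - 4)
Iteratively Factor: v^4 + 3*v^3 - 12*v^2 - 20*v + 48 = (v - 2)*(v^3 + 5*v^2 - 2*v - 24) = (v - 2)*(v + 4)*(v^2 + v - 6) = (v - 2)*(v + 3)*(v + 4)*(v - 2)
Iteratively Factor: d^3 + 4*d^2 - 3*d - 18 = (d + 3)*(d^2 + d - 6) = (d + 3)^2*(d - 2)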